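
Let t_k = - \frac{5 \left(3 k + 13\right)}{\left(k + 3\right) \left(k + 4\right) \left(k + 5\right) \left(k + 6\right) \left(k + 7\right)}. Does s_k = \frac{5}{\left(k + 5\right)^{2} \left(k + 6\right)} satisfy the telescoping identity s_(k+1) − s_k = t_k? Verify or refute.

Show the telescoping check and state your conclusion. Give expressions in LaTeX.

Invalid: residual \frac{10 \left(4 k^{2} + 39 k + 93\right)}{k^{7} + 36 k^{6} + 550 k^{5} + 4620 k^{4} + 23029 k^{3} + 68064 k^{2} + 110340 k + 75600} ≠ 0.

s_(k+1) = 5/((k + 6)**2*(k + 7))
s_(k+1) − s_k = 5*((k + 5)**2 - (k + 6)*(k + 7))/((k + 5)**2*(k + 6)**2*(k + 7))
(s_(k+1) − s_k) − t_k = 10*(4*k**2 + 39*k + 93)/(k**7 + 36*k**6 + 550*k**5 + 4620*k**4 + 23029*k**3 + 68064*k**2 + 110340*k + 75600)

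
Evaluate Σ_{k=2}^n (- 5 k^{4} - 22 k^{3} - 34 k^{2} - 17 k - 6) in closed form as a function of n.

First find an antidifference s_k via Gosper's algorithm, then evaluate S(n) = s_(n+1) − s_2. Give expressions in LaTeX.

S(n) = - n^{5} - 8 n^{4} - 24 n^{3} - 31 n^{2} - 20 n + 84

The ratio is (5*k**4 + 42*k**3 + 130*k**2 + 171*k + 84)/(5*k**4 + 22*k**3 + 34*k**2 + 17*k + 6).
Gosper form: A/B · C(k+1)/C(k) with A=1, B=1, C=k**4 + 22*k**3/5 + 34*k**2/5 + 17*k/5 + 6/5.
Set up (1)·f(k+1) − (1)·f(k) − (k**4 + 22*k**3/5 + 34*k**2/5 + 17*k/5 + 6/5) = 0.
d = 5 from the (0,0,4) case.
Solving with deg f ≤ 5: f(k) = k*(k**4 + 3*k**3 + 2*k**2 - 3*k + 3)/5.
So s_k = (B(k−1)f/C)·t_k = (k*(k**4 + 3*k**3 + 2*k**2 - 3*k + 3)/(5*k**4 + 22*k**3 + 34*k**2 + 17*k + 6))·t_k = k*(-k**4 - 3*k**3 - 2*k**2 + 3*k - 3).
s_(k+1) − s_k = -5*k**4 - 22*k**3 - 34*k**2 - 17*k - 6 = t_k.
Evaluate: s_(n+1) = -n**5 - 8*n**4 - 24*n**3 - 31*n**2 - 20*n - 6; subtract s_(2) = -90 ⇒ S(n) = -n**5 - 8*n**4 - 24*n**3 - 31*n**2 - 20*n + 84.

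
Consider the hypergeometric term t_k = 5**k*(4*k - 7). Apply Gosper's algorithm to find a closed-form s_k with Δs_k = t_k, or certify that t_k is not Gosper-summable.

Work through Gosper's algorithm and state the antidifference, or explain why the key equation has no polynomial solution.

Ratio r(k) = 5*(4*k - 3)/(4*k - 7).
So A=5 and B=1, with C=k - 7/4.
Solve (5)·f(k+1) − (1)·f(k) = k - 7/4.
d = 1 from the (0,0,1) case.
Solve for f: f(k) = (k - 3)/4 (degree 1 ≤ 1).
Get s_k = R·t_k = 5**k*(k - 3) with R(k) = B(k−1)f(k)/C(k) = (k - 3)/(4*k - 7).
Check: Δs_k = 5**k*(4*k - 7). ✓

s_k = 5**k*(k - 3)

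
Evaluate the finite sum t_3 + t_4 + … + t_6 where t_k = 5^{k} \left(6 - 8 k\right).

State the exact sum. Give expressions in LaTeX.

Σ = -781000

r(k) = 5*(4*k + 1)/(4*k - 3) after simplifying.
Normal form (A,B,C) = (5, 1, k - 3/4).
Solve (5)·f(k+1) − (1)·f(k) = k - 3/4.
deg f ≤ 1 (via 0,0,1).
Match coefficients ⇒ f(k) = (k - 2)/4.
Then R = B(k−1)f/C = (k - 2)/(4*k - 3), so s_k = R(k)·t_k = 2*5**k*(2 - k).
Check: Δs_k = 5**k*(6 - 8*k). ✓
Telescoping: Σ = s_(7) − s_(3) = -781250 − (-250) = -781000.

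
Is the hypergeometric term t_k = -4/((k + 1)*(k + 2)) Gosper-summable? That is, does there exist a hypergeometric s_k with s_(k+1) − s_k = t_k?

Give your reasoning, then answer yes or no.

Yes. s_k = -4*k/(k + 1).

Step 1: r(k) = (k + 1)/(k + 3).
Normal form (A,B,C) = (k + 1, k + 3, 1).
Solve (k + 1)·f(k+1) − (k + 2)·f(k) = 1.
d = 1 from the (1,1,0) case.
Solving with deg f ≤ 1: f(k) = k.
Get s_k = R·t_k = -4*k/(k + 1) with R(k) = B(k−1)f(k)/C(k) = k*(k + 2).
Verify: -4/(k**2 + 3*k + 2) matches t_k.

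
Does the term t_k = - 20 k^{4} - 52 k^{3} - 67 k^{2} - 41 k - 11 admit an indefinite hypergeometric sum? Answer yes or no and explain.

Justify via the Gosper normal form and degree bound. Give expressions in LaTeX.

t_(k+1)/t_k = (20*k**4 + 132*k**3 + 343*k**2 + 411*k + 191)/(20*k**4 + 52*k**3 + 67*k**2 + 41*k + 11).
Take A(k)=1, B(k)=1, C(k)=k**4 + 13*k**3/5 + 67*k**2/20 + 41*k/20 + 11/20.
Set up (1)·f(k+1) − (1)·f(k) − (k**4 + 13*k**3/5 + 67*k**2/20 + 41*k/20 + 11/20) = 0.
deg f ≤ 5 (via 0,0,4).
A polynomial solution: f(k) = k*(4*k**4 + 3*k**3 + 3*k**2 + 1)/20.
Certificate R = B(k−1)f/C = k*(4*k**4 + 3*k**3 + 3*k**2 + 1)/(20*k**4 + 52*k**3 + 67*k**2 + 41*k + 11) gives s_k = -4*k**5 - 3*k**4 - 3*k**3 - k.
Check: Δs_k = -20*k**4 - 52*k**3 - 67*k**2 - 41*k - 11. ✓

Yes. s_k = - 4 k^{5} - 3 k^{4} - 3 k^{3} - k.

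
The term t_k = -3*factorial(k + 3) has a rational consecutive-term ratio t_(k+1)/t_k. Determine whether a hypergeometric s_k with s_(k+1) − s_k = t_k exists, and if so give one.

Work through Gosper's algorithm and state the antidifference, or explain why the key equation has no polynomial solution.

none (Gosper's algorithm certifies no s_k)

Step 1: r(k) = k + 4.
Normal form (A,B,C) = (k + 4, 1, 1).
Key eq: (k + 4)·f(k+1) = (1)·f(k) + (1).
d = -1 from the (1,0,0) case.
Bound -1 < 0, so the key equation has no polynomial solution.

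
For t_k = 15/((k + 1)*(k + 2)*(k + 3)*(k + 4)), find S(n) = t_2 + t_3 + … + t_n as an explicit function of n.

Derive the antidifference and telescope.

S(n) = (n**3 + 9*n**2 + 26*n - 36)/(12*(n**3 + 9*n**2 + 26*n + 24))

Compute t_(k+1)/t_k: get (k + 1)/(k + 5).
Take A(k)=k + 1, B(k)=k + 5, C(k)=1.
Solve (k + 1)·f(k+1) − (k + 4)·f(k) = 1.
Degrees (1,1,0) ⇒ d ≤ 3.
Solving with deg f ≤ 3: f(k) = k*(k**2 + 6*k + 11)/18.
Certificate R = B(k−1)f/C = k*(k + 4)*(k**2 + 6*k + 11)/18 gives s_k = 5*k*(k**2 + 6*k + 11)/(6*(k + 1)*(k + 2)*(k + 3)).
Δs = 15/(k**4 + 10*k**3 + 35*k**2 + 50*k + 24), as required.
s_(n+1) = 5*(n**3 + 9*n**2 + 26*n + 18)/(6*(n**3 + 9*n**2 + 26*n + 24)) and s_(2) = 3/4, so S(n) = (n**3 + 9*n**2 + 26*n - 36)/(12*(n**3 + 9*n**2 + 26*n + 24)).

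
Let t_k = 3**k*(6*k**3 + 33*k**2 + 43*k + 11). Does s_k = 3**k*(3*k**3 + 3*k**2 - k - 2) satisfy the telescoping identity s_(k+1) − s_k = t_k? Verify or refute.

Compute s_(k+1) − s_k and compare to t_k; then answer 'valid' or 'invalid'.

Valid: the claim telescopes to t_k.

s_(k+1) = 3**(k + 1)*(3*k**3 + 12*k**2 + 14*k + 3)
s_(k+1) − s_k = 3**k*(6*k**3 + 33*k**2 + 43*k + 11)
(s_(k+1) − s_k) − t_k = 0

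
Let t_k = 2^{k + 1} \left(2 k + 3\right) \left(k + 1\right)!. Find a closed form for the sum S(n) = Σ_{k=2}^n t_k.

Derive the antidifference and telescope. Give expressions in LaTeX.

S(n) = 4 \cdot 2^{n} \left(n + 2\right)! - 48

t_(k+1)/t_k = 2*(k + 2)*(2*k + 5)/(2*k + 3).
Factor: A=2*k + 4; B=1; C=k + 3/2.
Solve (2*k + 4)·f(k+1) − (1)·f(k) = k + 3/2.
Degrees (1,0,1) ⇒ d ≤ 0.
Match coefficients ⇒ f(k) = 1/2.
Then R = B(k−1)f/C = 1/(2*k + 3), so s_k = R(k)·t_k = 2**(k + 1)*factorial(k + 1).
Verify: 2**(k + 1)*(2*k + 3)*factorial(k + 1) matches t_k.
s_(n+1) = 2**(n + 2)*factorial(n + 2) and s_(2) = 48, so S(n) = 4*2**n*factorial(n + 2) - 48.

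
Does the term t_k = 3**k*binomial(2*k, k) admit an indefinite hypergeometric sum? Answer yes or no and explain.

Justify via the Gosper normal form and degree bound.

No — t_k has no hypergeometric antidifference.

The ratio is 6*(2*k + 1)/(k + 1).
So A=12*k + 6 and B=k + 1, with C=1.
Set up (12*k + 6)·f(k+1) − (k)·f(k) − (1) = 0.
Degrees (1,1,0) ⇒ d ≤ -1.
Bound -1 < 0, so the key equation has no polynomial solution.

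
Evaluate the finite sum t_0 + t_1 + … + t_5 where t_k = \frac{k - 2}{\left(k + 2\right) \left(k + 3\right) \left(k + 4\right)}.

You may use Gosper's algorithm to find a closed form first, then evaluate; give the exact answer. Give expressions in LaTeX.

t_(k+1)/t_k = (k - 1)*(k + 2)/((k - 2)*(k + 5)).
Gosper form: A/B · C(k+1)/C(k) with A=k + 2, B=k + 5, C=k - 2.
Key eq: (k + 2)·f(k+1) = (k + 4)·f(k) + (k - 2).
Degrees (1,1,1) ⇒ d ≤ 2.
Solve for f: f(k) = -k (degree 1 ≤ 2).
Certificate R = B(k−1)f/C = -k*(k + 4)/(k - 2) gives s_k = -k/((k + 2)*(k + 3)).
Verify: (k - 2)/(k**3 + 9*k**2 + 26*k + 24) matches t_k.
Σ_(k=0)^(5) t_k = s_(6) − s_(0) = -1/12 − (0) = -1/12.

Σ = -1/12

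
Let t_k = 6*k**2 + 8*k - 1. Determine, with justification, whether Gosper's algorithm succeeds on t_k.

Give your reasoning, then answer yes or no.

Yes. s_k = k*(2*k**2 + k - 4).

t_(k+1)/t_k = (6*k**2 + 20*k + 13)/(6*k**2 + 8*k - 1).
So A=1 and B=1, with C=k**2 + 4*k/3 - 1/6.
Need (1)·f(k+1) − (1)·f(k) = k**2 + 4*k/3 - 1/6.
Degrees (0,0,2) ⇒ d ≤ 3.
Coefficient equations give f(k) = k*(2*k**2 + k - 4)/6.
Then R = B(k−1)f/C = k*(2*k**2 + k - 4)/(6*k**2 + 8*k - 1), so s_k = R(k)·t_k = k*(2*k**2 + k - 4).
Δs = 6*k**2 + 8*k - 1, as required.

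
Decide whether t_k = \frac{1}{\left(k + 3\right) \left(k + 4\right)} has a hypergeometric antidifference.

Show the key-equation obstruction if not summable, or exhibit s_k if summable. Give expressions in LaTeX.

Yes. s_k = \frac{k}{3 \left(k + 3\right)}.

Step 1: r(k) = (k + 3)/(k + 5).
Factor: A=k + 3; B=k + 5; C=1.
Solve (k + 3)·f(k+1) − (k + 4)·f(k) = 1.
Degrees (1,1,0) ⇒ d ≤ 1.
A polynomial solution: f(k) = k/3.
Certificate R = B(k−1)f/C = k*(k + 4)/3 gives s_k = k/(3*(k + 3)).
Verify: 1/(k**2 + 7*k + 12) matches t_k.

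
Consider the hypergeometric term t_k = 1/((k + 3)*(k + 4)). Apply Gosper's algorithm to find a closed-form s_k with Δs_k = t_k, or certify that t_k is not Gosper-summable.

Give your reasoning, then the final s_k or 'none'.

The ratio is (k + 3)/(k + 5).
A = k + 3, B = k + 5, C = 1.
f must satisfy (k + 3)·f(k+1) − (k + 4)·f(k) = 1.
d = 1 from the (1,1,0) case.
Coefficient equations give f(k) = k/3.
Certificate R = B(k−1)f/C = k*(k + 4)/3 gives s_k = k/(3*(k + 3)).
Δs = 1/(k**2 + 7*k + 12), as required.

s_k = k/(3*(k + 3))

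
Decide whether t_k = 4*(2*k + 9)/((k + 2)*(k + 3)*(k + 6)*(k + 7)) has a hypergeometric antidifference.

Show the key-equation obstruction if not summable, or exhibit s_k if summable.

Compute t_(k+1)/t_k: get (k + 2)*(k + 6)*(2*k + 11)/((k + 4)*(k + 8)*(2*k + 9)).
Take A(k)=k + 2, B(k)=k + 8, C(k)=k**3 + 27*k**2/2 + 121*k/2 + 90.
Solve (k + 2)·f(k+1) − (k + 7)·f(k) = k**3 + 27*k**2/2 + 121*k/2 + 90.
From deg A=1, deg B=1, deg C=3: d=5.
Solving with deg f ≤ 5: f(k) = k*(k + 3)*(k + 4)*(k + 5)*(k + 8)/24.
Get s_k = R·t_k = k*(k + 8)/(3*(k**2 + 8*k + 12)) with R(k) = B(k−1)f(k)/C(k) = k*(k + 3)*(k + 7)*(k + 8)/(12*(2*k + 9)).
Check: Δs_k = 4*(2*k + 9)/(k**4 + 18*k**3 + 113*k**2 + 288*k + 252). ✓

Yes. s_k = k*(k + 8)/(3*(k**2 + 8*k + 12)).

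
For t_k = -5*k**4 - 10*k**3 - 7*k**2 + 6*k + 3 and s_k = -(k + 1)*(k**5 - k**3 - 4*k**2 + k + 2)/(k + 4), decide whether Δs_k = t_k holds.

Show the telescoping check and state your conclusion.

Invalid: residual 6*(2*k**5 + 15*k**4 + 24*k**3 + 13*k**2 - 14*k - 7)/(k**2 + 9*k + 20) ≠ 0.

s_(k+1) = -(k + 2)*(k + (k + 1)**5 - (k + 1)**3 - 4*(k + 1)**2 + 3)/(k + 5)
s_(k+1) − s_k = (-5*k**6 - 43*k**5 - 107*k**4 - 113*k**3 - 5*k**2 + 63*k + 18)/(k**2 + 9*k + 20)
(s_(k+1) − s_k) − t_k = 6*(2*k**5 + 15*k**4 + 24*k**3 + 13*k**2 - 14*k - 7)/(k**2 + 9*k + 20)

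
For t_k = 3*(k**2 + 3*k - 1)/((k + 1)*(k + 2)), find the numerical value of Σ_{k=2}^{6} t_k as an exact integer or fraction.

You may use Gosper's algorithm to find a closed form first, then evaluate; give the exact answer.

Σ = 105/8

t_(k+1)/t_k = (k + 1)*(3*k + (k + 1)**2 + 2)/((k + 3)*(k**2 + 3*k - 1)).
Factor: A=k + 1; B=k + 3; C=k**2 + 3*k - 1.
Set up (k + 1)·f(k+1) − (k + 2)·f(k) − (k**2 + 3*k - 1) = 0.
From deg A=1, deg B=1, deg C=2: d=2.
Coefficient equations give f(k) = k*(k - 2).
So s_k = (B(k−1)f/C)·t_k = (k*(k - 2)*(k + 2)/(k**2 + 3*k - 1))·t_k = 3*k*(k - 2)/(k + 1).
Verify: 3*(k**2 + 3*k - 1)/(k**2 + 3*k + 2) matches t_k.
Sum = s_(7) − s_(2); s_(7) = 105/8, s_(2) = 0 ⇒ 105/8.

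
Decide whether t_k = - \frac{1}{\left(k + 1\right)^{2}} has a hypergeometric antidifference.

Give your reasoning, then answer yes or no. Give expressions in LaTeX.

No — key equation has no polynomial f.

Ratio r(k) = (k + 1)**2/(k + 2)**2.
A = k**2 + 2*k + 1, B = k**2 + 4*k + 4, C = 1.
f must satisfy (k**2 + 2*k + 1)·f(k+1) − (k**2 + 2*k + 1)·f(k) = 1.
d = 0 from the (2,2,0) case.
Write f(k) = c0. Then LHS − RHS = -1, requiring -1 = 0: contradictory. No certificate.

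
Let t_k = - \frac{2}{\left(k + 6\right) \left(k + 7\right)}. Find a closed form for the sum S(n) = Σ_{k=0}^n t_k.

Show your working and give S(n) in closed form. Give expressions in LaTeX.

Ratio r(k) = (k + 6)/(k + 8).
Normal form (A,B,C) = (k + 6, k + 8, 1).
Solve (k + 6)·f(k+1) − (k + 7)·f(k) = 1.
Degrees (1,1,0) ⇒ d ≤ 1.
Match coefficients ⇒ f(k) = k/6.
Certificate R = B(k−1)f/C = k*(k + 7)/6 gives s_k = -k/(3*k + 18).
Verify: -2/(k**2 + 13*k + 42) matches t_k.
Σ_(k=0)^n t_k = s_(n+1) − s_(0) = ((-n - 1)/(3*(n + 7))) − (0), i.e. (-n - 1)/(3*(n + 7)).

S(n) = \frac{- n - 1}{3 \left(n + 7\right)}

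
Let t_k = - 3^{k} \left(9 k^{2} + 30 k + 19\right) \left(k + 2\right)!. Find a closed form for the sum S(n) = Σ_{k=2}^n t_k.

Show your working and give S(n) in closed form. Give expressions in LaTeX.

The ratio is 3*(9*k**3 + 75*k**2 + 202*k + 174)/(9*k**2 + 30*k + 19).
So A=3*k + 9 and B=1, with C=k**2 + 10*k/3 + 19/9.
f must satisfy (3*k + 9)·f(k+1) − (1)·f(k) = k**2 + 10*k/3 + 19/9.
deg f ≤ 1 (via 1,0,2).
Coefficient equations give f(k) = (3*k - 1)/9.
R(k) = B(k−1)·f(k)/C(k) = (3*k - 1)/(9*k**2 + 30*k + 19); s_k = R·t_k = -3**k*(3*k - 1)*factorial(k + 2).
Verify: -3**k*(9*k**2 + 30*k + 19)*factorial(k + 2) matches t_k.
Evaluate: s_(n+1) = -3**(n + 1)*(3*n + 2)*factorial(n + 3); subtract s_(2) = -1080 ⇒ S(n) = -9*3**n*n*factorial(n + 3) - 6*3**n*factorial(n + 3) + 1080.

S(n) = - 9 \cdot 3^{n} n \left(n + 3\right)! - 6 \cdot 3^{n} \left(n + 3\right)! + 1080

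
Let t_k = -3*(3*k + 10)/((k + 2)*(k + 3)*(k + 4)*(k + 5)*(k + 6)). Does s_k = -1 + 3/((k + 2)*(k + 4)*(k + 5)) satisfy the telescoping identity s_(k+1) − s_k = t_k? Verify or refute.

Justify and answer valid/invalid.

valid; difference matches t_k

s_(k+1) = -1 + 3/((k + 3)*(k + 5)*(k + 6))
s_(k+1) − s_k = 3*(-3*k - 10)/(k**5 + 20*k**4 + 155*k**3 + 580*k**2 + 1044*k + 720)
(s_(k+1) − s_k) − t_k = 0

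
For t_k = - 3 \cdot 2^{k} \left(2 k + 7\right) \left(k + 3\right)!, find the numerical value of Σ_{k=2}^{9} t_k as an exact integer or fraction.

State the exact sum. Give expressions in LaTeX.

Ratio r(k) = 2*(k + 4)*(2*k + 9)/(2*k + 7).
Take A(k)=2*k + 8, B(k)=1, C(k)=k + 7/2.
Need (2*k + 8)·f(k+1) − (1)·f(k) = k + 7/2.
d = 0 from the (1,0,1) case.
Solve for f: f(k) = 1/2 (degree 0 ≤ 0).
R(k) = B(k−1)·f(k)/C(k) = 1/(2*k + 7); s_k = R·t_k = -3*2**k*factorial(k + 3).
Δs = -3*2**k*(2*k + 7)*factorial(k + 3), as required.
Evaluate s at k=10 and k=2: -19129407897600 and -1440; difference -19129407896160.

Σ = -19129407896160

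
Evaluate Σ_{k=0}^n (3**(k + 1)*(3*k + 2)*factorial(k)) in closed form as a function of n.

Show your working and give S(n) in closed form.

S(n) = 9*3**n*factorial(n + 1) - 3

The ratio is 3*(k + 1)*(3*k + 5)/(3*k + 2).
Gosper form: A/B · C(k+1)/C(k) with A=3*k + 3, B=1, C=k + 2/3.
Key eq: (3*k + 3)·f(k+1) = (1)·f(k) + (k + 2/3).
Bound: deg f ≤ 0.
Coefficient equations give f(k) = 1/3.
Certificate R = B(k−1)f/C = 1/(3*k + 2) gives s_k = 3**(k + 1)*factorial(k).
s_(k+1) − s_k = 3**(k + 1)*(3*k + 2)*factorial(k) = t_k.
s_(n+1) = 3**(n + 2)*factorial(n + 1) and s_(0) = 3, so S(n) = 9*3**n*factorial(n + 1) - 3.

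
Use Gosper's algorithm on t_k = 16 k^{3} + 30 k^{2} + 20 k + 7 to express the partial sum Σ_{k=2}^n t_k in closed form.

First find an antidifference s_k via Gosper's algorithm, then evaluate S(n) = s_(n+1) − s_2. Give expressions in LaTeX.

S(n) = 4 n^{4} + 18 n^{3} + 29 n^{2} + 22 n - 73

Compute t_(k+1)/t_k: get (16*k**3 + 78*k**2 + 128*k + 73)/(16*k**3 + 30*k**2 + 20*k + 7).
So A=1 and B=1, with C=k**3 + 15*k**2/8 + 5*k/4 + 7/16.
f must satisfy (1)·f(k+1) − (1)·f(k) = k**3 + 15*k**2/8 + 5*k/4 + 7/16.
From deg A=0, deg B=0, deg C=3: d=4.
Solving with deg f ≤ 4: f(k) = k*(4*k**3 + 2*k**2 - k + 2)/16.
Get s_k = R·t_k = k*(4*k**3 + 2*k**2 - k + 2) with R(k) = B(k−1)f(k)/C(k) = k*(4*k**3 + 2*k**2 - k + 2)/(16*k**3 + 30*k**2 + 20*k + 7).
s_(k+1) − s_k = 16*k**3 + 30*k**2 + 20*k + 7 = t_k.
Telescope: S(n) = s_(n+1) − s_(2) = 4*n**4 + 18*n**3 + 29*n**2 + 22*n + 7 − (80) = 4*n**4 + 18*n**3 + 29*n**2 + 22*n - 73.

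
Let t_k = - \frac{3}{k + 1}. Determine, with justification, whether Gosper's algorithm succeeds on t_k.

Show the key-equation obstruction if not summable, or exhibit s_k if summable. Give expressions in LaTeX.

t_(k+1)/t_k = (k + 1)/(k + 2).
A = k + 1, B = k + 2, C = 1.
Solve (k + 1)·f(k+1) − (k + 1)·f(k) = 1.
Bound: deg f ≤ 0.
Write f(k) = c0. Then LHS − RHS = -1, requiring -1 = 0: contradictory. No certificate.

No — the linear system for f has no solution.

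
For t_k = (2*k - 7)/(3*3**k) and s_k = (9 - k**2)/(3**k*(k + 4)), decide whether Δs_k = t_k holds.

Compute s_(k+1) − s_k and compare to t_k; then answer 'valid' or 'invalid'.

Invalid: residual (-2*k**2 - 4*k + 37)/(3*3**k*(k**2 + 9*k + 20)) ≠ 0.

s_(k+1) = (9 - (k + 1)**2)/(3*3**k*(k + 5))
s_(k+1) − s_k = (2*k**3 + 9*k**2 - 27*k - 103)/(3*3**k*(k**2 + 9*k + 20))
(s_(k+1) − s_k) − t_k = (-2*k**2 - 4*k + 37)/(3*3**k*(k**2 + 9*k + 20))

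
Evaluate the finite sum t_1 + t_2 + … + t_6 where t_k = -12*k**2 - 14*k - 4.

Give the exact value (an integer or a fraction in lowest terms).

Σ = -1410

Ratio r(k) = (6*k**2 + 19*k + 15)/(6*k**2 + 7*k + 2).
Factor: A=1; B=1; C=k**2 + 7*k/6 + 1/3.
Set up (1)·f(k+1) − (1)·f(k) − (k**2 + 7*k/6 + 1/3) = 0.
From deg A=0, deg B=0, deg C=2: d=3.
A polynomial solution: f(k) = k*(4*k**2 + k - 1)/12.
So s_k = (B(k−1)f/C)·t_k = (k*(4*k**2 + k - 1)/(2*(2*k + 1)*(3*k + 2)))·t_k = k*(-4*k**2 - k + 1).
s_(k+1) − s_k = -12*k**2 - 14*k - 4 = t_k.
Evaluate s at k=7 and k=1: -1414 and -4; difference -1410.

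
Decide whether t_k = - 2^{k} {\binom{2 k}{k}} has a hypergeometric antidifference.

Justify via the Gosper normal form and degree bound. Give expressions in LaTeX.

No — t_k has no hypergeometric antidifference.

t_(k+1)/t_k = 4*(2*k + 1)/(k + 1).
So A=8*k + 4 and B=k + 1, with C=1.
Need (8*k + 4)·f(k+1) − (k)·f(k) = 1.
deg f ≤ -1 (via 1,1,0).
deg f ≤ -1 is impossible — no certificate.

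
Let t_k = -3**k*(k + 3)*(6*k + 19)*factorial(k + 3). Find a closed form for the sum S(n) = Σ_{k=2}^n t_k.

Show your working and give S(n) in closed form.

t_(k+1)/t_k = (k + 4)**2*(18*k + 75)/((k + 3)*(6*k + 19)).
Take A(k)=3*k + 12, B(k)=1, C(k)=k**2 + 37*k/6 + 19/2.
Solve (3*k + 12)·f(k+1) − (1)·f(k) = k**2 + 37*k/6 + 19/2.
d = 1 from the (1,0,2) case.
Solve for f: f(k) = (2*k + 3)/6 (degree 1 ≤ 1).
Then R = B(k−1)f/C = (2*k + 3)/((k + 3)*(6*k + 19)), so s_k = R(k)·t_k = -3**k*(2*k + 3)*factorial(k + 3).
Δs = -3**k*(k + 3)*(6*k + 19)*factorial(k + 3), as required.
Σ_(k=2)^n t_k = s_(n+1) − s_(2) = (-3**(n + 1)*(2*n + 5)*factorial(n + 4)) − (-7560), i.e. -6*3**n*n*factorial(n + 4) - 15*3**n*factorial(n + 4) + 7560.

S(n) = -6*3**n*n*factorial(n + 4) - 15*3**n*factorial(n + 4) + 7560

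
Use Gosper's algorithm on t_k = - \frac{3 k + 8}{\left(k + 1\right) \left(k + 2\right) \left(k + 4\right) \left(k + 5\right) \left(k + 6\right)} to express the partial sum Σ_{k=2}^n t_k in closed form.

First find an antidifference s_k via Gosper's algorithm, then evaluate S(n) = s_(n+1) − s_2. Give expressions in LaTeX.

S(n) = \frac{- n^{3} - 13 n^{2} - 52 n + 66}{126 \left(n^{3} + 13 n^{2} + 52 n + 60\right)}

Step 1: r(k) = (k + 1)*(k + 4)*(3*k + 11)/((k + 3)*(k + 7)*(3*k + 8)).
Gosper form: A/B · C(k+1)/C(k) with A=k + 1, B=k + 7, C=k**2 + 17*k/3 + 8.
Set up (k + 1)·f(k+1) − (k + 6)·f(k) − (k**2 + 17*k/3 + 8) = 0.
Bound: deg f ≤ 5.
Solving with deg f ≤ 5: f(k) = k*(k + 2)*(k + 3)*(k**2 + 10*k + 29)/60.
R(k) = B(k−1)·f(k)/C(k) = k*(k + 2)*(k + 6)*(k**2 + 10*k + 29)/(20*(3*k + 8)); s_k = R·t_k = k*(-k**2 - 10*k - 29)/(20*(k**3 + 10*k**2 + 29*k + 20)).
Check: Δs_k = (-3*k - 8)/(k**5 + 18*k**4 + 121*k**3 + 372*k**2 + 508*k + 240). ✓
Σ_(k=2)^n t_k = s_(n+1) − s_(2) = ((-n**3 - 13*n**2 - 52*n - 40)/(20*(n**3 + 13*n**2 + 52*n + 60))) − (-53/1260), i.e. (-n**3 - 13*n**2 - 52*n + 66)/(126*(n**3 + 13*n**2 + 52*n + 60)).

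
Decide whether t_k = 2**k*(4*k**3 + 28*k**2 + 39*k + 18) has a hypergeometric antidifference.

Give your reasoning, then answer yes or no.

Yes. s_k = 2**k*(4*k**3 + 4*k**2 - k + 4).

Step 1: r(k) = 2*(4*k**3 + 40*k**2 + 107*k + 89)/(4*k**3 + 28*k**2 + 39*k + 18).
Gosper form: A/B · C(k+1)/C(k) with A=2, B=1, C=k**3 + 7*k**2 + 39*k/4 + 9/2.
Need (2)·f(k+1) − (1)·f(k) = k**3 + 7*k**2 + 39*k/4 + 9/2.
Degrees (0,0,3) ⇒ d ≤ 3.
Coefficient equations give f(k) = (4*k**3 + 4*k**2 - k + 4)/4.
So s_k = (B(k−1)f/C)·t_k = ((4*k**3 + 4*k**2 - k + 4)/(4*k**3 + 28*k**2 + 39*k + 18))·t_k = 2**k*(4*k**3 + 4*k**2 - k + 4).
Verify: 2**k*(4*k**3 + 28*k**2 + 39*k + 18) matches t_k.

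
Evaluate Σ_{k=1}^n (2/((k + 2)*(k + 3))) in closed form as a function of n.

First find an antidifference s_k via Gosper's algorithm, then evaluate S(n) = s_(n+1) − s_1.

Compute t_(k+1)/t_k: get (k + 2)/(k + 4).
Normal form (A,B,C) = (k + 2, k + 4, 1).
f must satisfy (k + 2)·f(k+1) − (k + 3)·f(k) = 1.
d = 1 from the (1,1,0) case.
Solve for f: f(k) = k/2 (degree 1 ≤ 1).
Get s_k = R·t_k = k/(k + 2) with R(k) = B(k−1)f(k)/C(k) = k*(k + 3)/2.
Check: Δs_k = 2/(k**2 + 5*k + 6). ✓
Evaluate: s_(n+1) = (n + 1)/(n + 3); subtract s_(1) = 1/3 ⇒ S(n) = 2*n/(3*(n + 3)).

S(n) = 2*n/(3*(n + 3))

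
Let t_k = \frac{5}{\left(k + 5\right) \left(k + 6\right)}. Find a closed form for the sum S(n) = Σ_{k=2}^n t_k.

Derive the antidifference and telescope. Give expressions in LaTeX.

Step 1: r(k) = (k + 5)/(k + 7).
Normal form (A,B,C) = (k + 5, k + 7, 1).
Solve (k + 5)·f(k+1) − (k + 6)·f(k) = 1.
Degrees (1,1,0) ⇒ d ≤ 1.
Solve for f: f(k) = k/5 (degree 1 ≤ 1).
Get s_k = R·t_k = k/(k + 5) with R(k) = B(k−1)f(k)/C(k) = k*(k + 6)/5.
Verify: 5/(k**2 + 11*k + 30) matches t_k.
Σ_(k=2)^n t_k = s_(n+1) − s_(2) = ((n + 1)/(n + 6)) − (2/7), i.e. 5*(n - 1)/(7*(n + 6)).

S(n) = \frac{5 \left(n - 1\right)}{7 \left(n + 6\right)}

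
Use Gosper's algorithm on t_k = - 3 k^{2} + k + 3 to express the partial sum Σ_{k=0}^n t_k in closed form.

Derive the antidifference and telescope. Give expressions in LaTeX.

S(n) = - n^{3} - n^{2} + 3 n + 3

Ratio r(k) = (k - 3*(k + 1)**2 + 4)/(-3*k**2 + k + 3).
Factor: A=1; B=1; C=k**2 - k/3 - 1.
Set up (1)·f(k+1) − (1)·f(k) − (k**2 - k/3 - 1) = 0.
Degrees (0,0,2) ⇒ d ≤ 3.
Solving with deg f ≤ 3: f(k) = k*(k**2 - 2*k - 2)/3.
Then R = B(k−1)f/C = k*(k**2 - 2*k - 2)/(3*k**2 - k - 3), so s_k = R(k)·t_k = k*(-k**2 + 2*k + 2).
s_(k+1) − s_k = -3*k**2 + k + 3 = t_k.
s_(n+1) = -n**3 - n**2 + 3*n + 3 and s_(0) = 0, so S(n) = -n**3 - n**2 + 3*n + 3.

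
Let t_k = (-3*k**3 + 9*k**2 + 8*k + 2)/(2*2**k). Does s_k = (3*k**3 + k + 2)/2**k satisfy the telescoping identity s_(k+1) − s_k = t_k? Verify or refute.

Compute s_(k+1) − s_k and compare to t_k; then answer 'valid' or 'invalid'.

valid; difference matches t_k

s_(k+1) = (k + 3*(k + 1)**3 + 3)/(2*2**k)
s_(k+1) − s_k = (-6*k**3 - k + 3*(k + 1)**3 - 1)/(2*2**k)
(s_(k+1) − s_k) − t_k = 0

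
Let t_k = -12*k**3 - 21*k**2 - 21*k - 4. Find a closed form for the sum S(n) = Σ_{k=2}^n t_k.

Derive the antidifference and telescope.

S(n) = -3*n**4 - 13*n**3 - 24*n**2 - 18*n + 58

Compute t_(k+1)/t_k: get (12*k**3 + 57*k**2 + 99*k + 58)/(12*k**3 + 21*k**2 + 21*k + 4).
Factor: A=1; B=1; C=k**3 + 7*k**2/4 + 7*k/4 + 1/3.
Key eq: (1)·f(k+1) = (1)·f(k) + (k**3 + 7*k**2/4 + 7*k/4 + 1/3).
d = 4 from the (0,0,3) case.
Match coefficients ⇒ f(k) = k*(3*k**3 + k**2 + 3*k - 3)/12.
R(k) = B(k−1)·f(k)/C(k) = k*(3*k**3 + k**2 + 3*k - 3)/(12*k**3 + 21*k**2 + 21*k + 4); s_k = R·t_k = k*(-3*k**3 - k**2 - 3*k + 3).
Δs = -12*k**3 - 21*k**2 - 21*k - 4, as required.
Σ_(k=2)^n t_k = s_(n+1) − s_(2) = (-3*n**4 - 13*n**3 - 24*n**2 - 18*n - 4) − (-62), i.e. -3*n**4 - 13*n**3 - 24*n**2 - 18*n + 58.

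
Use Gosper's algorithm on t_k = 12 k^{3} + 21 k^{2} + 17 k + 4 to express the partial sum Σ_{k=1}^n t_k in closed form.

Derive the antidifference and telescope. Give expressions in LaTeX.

S(n) = n \left(3 n^{3} + 13 n^{2} + 22 n + 16\right)

Compute t_(k+1)/t_k: get (12*k**3 + 57*k**2 + 95*k + 54)/(12*k**3 + 21*k**2 + 17*k + 4).
A = 1, B = 1, C = k**3 + 7*k**2/4 + 17*k/12 + 1/3.
Need (1)·f(k+1) − (1)·f(k) = k**3 + 7*k**2/4 + 17*k/12 + 1/3.
From deg A=0, deg B=0, deg C=3: d=4.
Solving with deg f ≤ 4: f(k) = k*(3*k**3 + k**2 + k - 1)/12.
Certificate R = B(k−1)f/C = k*(3*k**3 + k**2 + k - 1)/(12*k**3 + 21*k**2 + 17*k + 4) gives s_k = k*(3*k**3 + k**2 + k - 1).
Verify: 12*k**3 + 21*k**2 + 17*k + 4 matches t_k.
Telescope: S(n) = s_(n+1) − s_(1) = 3*n**4 + 13*n**3 + 22*n**2 + 16*n + 4 − (4) = n*(3*n**3 + 13*n**2 + 22*n + 16).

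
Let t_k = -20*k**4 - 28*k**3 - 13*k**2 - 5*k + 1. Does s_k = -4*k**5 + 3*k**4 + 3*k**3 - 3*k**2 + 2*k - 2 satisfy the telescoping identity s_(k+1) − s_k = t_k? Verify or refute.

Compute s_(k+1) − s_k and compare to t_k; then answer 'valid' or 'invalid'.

s_(k+1) = -4*k**5 - 17*k**4 - 25*k**3 - 16*k**2 - 3*k - 1
s_(k+1) − s_k = -20*k**4 - 28*k**3 - 13*k**2 - 5*k + 1
(s_(k+1) − s_k) − t_k = 0

valid; difference matches t_k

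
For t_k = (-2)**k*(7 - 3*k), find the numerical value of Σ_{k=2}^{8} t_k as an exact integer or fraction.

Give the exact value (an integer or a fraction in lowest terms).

r(k) = 2*(4 - 3*k)/(3*k - 7) after simplifying.
Take A(k)=-2, B(k)=1, C(k)=k - 7/3.
f must satisfy (-2)·f(k+1) − (1)·f(k) = k - 7/3.
deg f ≤ 1 (via 0,0,1).
Solving with deg f ≤ 1: f(k) = -(k - 3)/3.
R(k) = B(k−1)·f(k)/C(k) = -(k - 3)/(3*k - 7); s_k = R·t_k = (-2)**k*(k - 3).
Check: Δs_k = (-2)**k*(7 - 3*k). ✓
Σ_(k=2)^(8) t_k = s_(9) − s_(2) = -3072 − (-4) = -3068.

Σ = -3068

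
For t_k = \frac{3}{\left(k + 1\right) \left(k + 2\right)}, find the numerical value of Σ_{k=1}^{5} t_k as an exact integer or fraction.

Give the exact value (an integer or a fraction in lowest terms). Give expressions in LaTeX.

t_(k+1)/t_k = (k + 1)/(k + 3).
Factor: A=k + 1; B=k + 3; C=1.
Key eq: (k + 1)·f(k+1) = (k + 2)·f(k) + (1).
Bound: deg f ≤ 1.
A polynomial solution: f(k) = k.
Then R = B(k−1)f/C = k*(k + 2), so s_k = R(k)·t_k = 3*k/(k + 1).
Check: Δs_k = 3/(k**2 + 3*k + 2). ✓
Σ_(k=1)^(5) t_k = s_(6) − s_(1) = 18/7 − (3/2) = 15/14.

Σ = 15/14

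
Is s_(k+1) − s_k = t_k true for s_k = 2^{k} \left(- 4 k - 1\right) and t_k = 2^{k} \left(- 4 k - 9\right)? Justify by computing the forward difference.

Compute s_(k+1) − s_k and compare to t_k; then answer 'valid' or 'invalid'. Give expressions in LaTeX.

valid; difference matches t_k

s_(k+1) = 2**(k + 1)*(-4*k - 5)
s_(k+1) − s_k = 2**k*(-4*k - 9)
(s_(k+1) − s_k) − t_k = 0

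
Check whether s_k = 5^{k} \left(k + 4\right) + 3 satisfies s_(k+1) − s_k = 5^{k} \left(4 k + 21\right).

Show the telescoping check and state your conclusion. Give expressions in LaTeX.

Valid — Δs_k = t_k.

s_(k+1) = 5**(k + 1)*(k + 5) + 3
s_(k+1) − s_k = 5**k*(4*k + 21)
(s_(k+1) − s_k) − t_k = 0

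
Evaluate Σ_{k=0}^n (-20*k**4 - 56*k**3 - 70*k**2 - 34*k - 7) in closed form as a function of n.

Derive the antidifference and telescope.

S(n) = -4*n**5 - 24*n**4 - 58*n**3 - 66*n**2 - 35*n - 7

The ratio is (20*k**4 + 136*k**3 + 358*k**2 + 422*k + 187)/(20*k**4 + 56*k**3 + 70*k**2 + 34*k + 7).
A = 1, B = 1, C = k**4 + 14*k**3/5 + 7*k**2/2 + 17*k/10 + 7/20.
f must satisfy (1)·f(k+1) − (1)·f(k) = k**4 + 14*k**3/5 + 7*k**2/2 + 17*k/10 + 7/20.
deg f ≤ 5 (via 0,0,4).
Solve for f: f(k) = k*(4*k**4 + 4*k**3 + 2*k**2 - 4*k + 1)/20 (degree 5 ≤ 5).
Then R = B(k−1)f/C = k*(4*k**4 + 4*k**3 + 2*k**2 - 4*k + 1)/(20*k**4 + 56*k**3 + 70*k**2 + 34*k + 7), so s_k = R(k)·t_k = k*(-4*k**4 - 4*k**3 - 2*k**2 + 4*k - 1).
Verify: -20*k**4 - 56*k**3 - 70*k**2 - 34*k - 7 matches t_k.
Σ_(k=0)^n t_k = s_(n+1) − s_(0) = (-4*n**5 - 24*n**4 - 58*n**3 - 66*n**2 - 35*n - 7) − (0), i.e. -4*n**5 - 24*n**4 - 58*n**3 - 66*n**2 - 35*n - 7.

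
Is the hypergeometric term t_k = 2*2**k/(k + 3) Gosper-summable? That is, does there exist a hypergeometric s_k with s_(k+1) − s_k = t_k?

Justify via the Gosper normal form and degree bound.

t_(k+1)/t_k = 2*(k + 3)/(k + 4).
Gosper form: A/B · C(k+1)/C(k) with A=2*k + 6, B=k + 4, C=1.
Need (2*k + 6)·f(k+1) − (k + 3)·f(k) = 1.
deg f ≤ -1 (via 1,1,0).
deg f ≤ -1 is impossible — no certificate.

No; the degree bound rules out any f.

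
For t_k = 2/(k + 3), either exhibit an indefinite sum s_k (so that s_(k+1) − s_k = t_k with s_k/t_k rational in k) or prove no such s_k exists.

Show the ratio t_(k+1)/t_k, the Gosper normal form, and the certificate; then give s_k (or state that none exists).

none (Gosper's algorithm certifies no s_k)

The ratio is (k + 3)/(k + 4).
Take A(k)=k + 3, B(k)=k + 4, C(k)=1.
Need (k + 3)·f(k+1) − (k + 3)·f(k) = 1.
From deg A=1, deg B=1, deg C=0: d=0.
Generic f = c0 gives residual -1; -1 = 0 cannot hold, so t_k is not Gosper-summable.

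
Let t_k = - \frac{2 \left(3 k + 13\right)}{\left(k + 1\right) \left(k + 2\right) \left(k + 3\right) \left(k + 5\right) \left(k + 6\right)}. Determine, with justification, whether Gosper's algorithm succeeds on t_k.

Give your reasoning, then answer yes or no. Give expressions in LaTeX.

Yes. s_k = \frac{k \left(- k^{2} - 8 k - 17\right)}{5 \left(k^{3} + 8 k^{2} + 17 k + 10\right)}.

Step 1: r(k) = (k + 1)*(k + 5)*(3*k + 16)/((k + 4)*(k + 7)*(3*k + 13)).
Factor: A=k + 1; B=k + 7; C=k**2 + 25*k/3 + 52/3.
Need (k + 1)·f(k+1) − (k + 6)·f(k) = k**2 + 25*k/3 + 52/3.
Bound: deg f ≤ 5.
Coefficient equations give f(k) = k*(k + 3)*(k + 4)*(k**2 + 8*k + 17)/30.
R(k) = B(k−1)·f(k)/C(k) = k*(k + 3)*(k + 6)*(k**2 + 8*k + 17)/(10*(3*k + 13)); s_k = R·t_k = k*(-k**2 - 8*k - 17)/(5*(k**3 + 8*k**2 + 17*k + 10)).
Δs = 2*(-3*k - 13)/(k**5 + 17*k**4 + 107*k**3 + 307*k**2 + 396*k + 180), as required.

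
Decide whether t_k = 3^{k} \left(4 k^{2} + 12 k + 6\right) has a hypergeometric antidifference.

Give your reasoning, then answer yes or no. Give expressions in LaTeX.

t_(k+1)/t_k = 3*(2*k**2 + 10*k + 11)/(2*k**2 + 6*k + 3).
Take A(k)=3, B(k)=1, C(k)=k**2 + 3*k + 3/2.
Solve (3)·f(k+1) − (1)·f(k) = k**2 + 3*k + 3/2.
deg f ≤ 2 (via 0,0,2).
Solving with deg f ≤ 2: f(k) = k**2/2.
So s_k = (B(k−1)f/C)·t_k = (k**2/(2*k**2 + 6*k + 3))·t_k = 2*3**k*k**2.
s_(k+1) − s_k = 2*3**k*(-k**2 + 3*(k + 1)**2) = t_k.

Yes. s_k = 2 \cdot 3^{k} k^{2}.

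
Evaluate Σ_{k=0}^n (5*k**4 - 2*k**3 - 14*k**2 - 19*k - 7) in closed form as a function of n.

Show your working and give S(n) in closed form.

The ratio is (5*k**4 + 18*k**3 + 10*k**2 - 33*k - 37)/(5*k**4 - 2*k**3 - 14*k**2 - 19*k - 7).
Gosper form: A/B · C(k+1)/C(k) with A=1, B=1, C=k**4 - 2*k**3/5 - 14*k**2/5 - 19*k/5 - 7/5.
f must satisfy (1)·f(k+1) − (1)·f(k) = k**4 - 2*k**3/5 - 14*k**2/5 - 19*k/5 - 7/5.
d = 5 from the (0,0,4) case.
Solving with deg f ≤ 5: f(k) = k**2*(k**3 - 3*k**2 - 2*k - 3)/5.
So s_k = (B(k−1)f/C)·t_k = (k**2*(k**3 - 3*k**2 - 2*k - 3)/(5*k**4 - 2*k**3 - 14*k**2 - 19*k - 7))·t_k = k**2*(k**3 - 3*k**2 - 2*k - 3).
Δs = 5*k**4 - 2*k**3 - 14*k**2 - 19*k - 7, as required.
Evaluate: s_(n+1) = n**5 + 2*n**4 - 4*n**3 - 17*n**2 - 19*n - 7; subtract s_(0) = 0 ⇒ S(n) = n**5 + 2*n**4 - 4*n**3 - 17*n**2 - 19*n - 7.

S(n) = n**5 + 2*n**4 - 4*n**3 - 17*n**2 - 19*n - 7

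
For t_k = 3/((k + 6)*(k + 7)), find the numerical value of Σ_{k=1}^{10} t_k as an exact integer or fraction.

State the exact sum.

Σ = 30/119

Step 1: r(k) = (k + 6)/(k + 8).
Factor: A=k + 6; B=k + 8; C=1.
Need (k + 6)·f(k+1) − (k + 7)·f(k) = 1.
d = 1 from the (1,1,0) case.
A polynomial solution: f(k) = k/6.
Certificate R = B(k−1)f/C = k*(k + 7)/6 gives s_k = k/(2*(k + 6)).
Check: Δs_k = 3/(k**2 + 13*k + 42). ✓
Sum = s_(11) − s_(1); s_(11) = 11/34, s_(1) = 1/14 ⇒ 30/119.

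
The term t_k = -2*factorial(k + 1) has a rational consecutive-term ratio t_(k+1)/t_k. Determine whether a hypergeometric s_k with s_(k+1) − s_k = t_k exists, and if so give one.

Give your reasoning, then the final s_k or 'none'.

Step 1: r(k) = k + 2.
A = k + 2, B = 1, C = 1.
f must satisfy (k + 2)·f(k+1) − (1)·f(k) = 1.
deg f ≤ -1 (via 1,0,0).
Negative degree bound (-1): no f exists, t_k not Gosper-summable.

none — t_k is not Gosper-summable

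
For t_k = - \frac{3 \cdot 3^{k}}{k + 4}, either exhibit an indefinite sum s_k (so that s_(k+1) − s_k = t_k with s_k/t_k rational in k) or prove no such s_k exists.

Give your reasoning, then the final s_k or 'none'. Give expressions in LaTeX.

r(k) = 3*(k + 4)/(k + 5) after simplifying.
Normal form (A,B,C) = (3*k + 12, k + 5, 1).
Need (3*k + 12)·f(k+1) − (k + 4)·f(k) = 1.
d = -1 from the (1,1,0) case.
deg f ≤ -1 is impossible — no certificate.

none (Gosper's algorithm certifies no s_k)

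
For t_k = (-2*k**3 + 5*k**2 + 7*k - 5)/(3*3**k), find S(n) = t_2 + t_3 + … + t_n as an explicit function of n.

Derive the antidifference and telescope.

Step 1: r(k) = (2*k**3 + k**2 - 11*k - 5)/(3*(2*k**3 - 5*k**2 - 7*k + 5)).
Take A(k)=1/3, B(k)=1, C(k)=k**3 - 5*k**2/2 - 7*k/2 + 5/2.
Need (1/3)·f(k+1) − (1)·f(k) = k**3 - 5*k**2/2 - 7*k/2 + 5/2.
d = 3 from the (0,0,3) case.
Coefficient equations give f(k) = -3*(k**3 - k**2 - 3*k + 1)/2.
So s_k = (B(k−1)f/C)·t_k = (-3*(k**3 - k**2 - 3*k + 1)/(2*k**3 - 5*k**2 - 7*k + 5))·t_k = (k**3 - k**2 - 3*k + 1)/3**k.
Δs = (-2*k**3 + 5*k**2 + 7*k - 5)/(3*3**k), as required.
Σ_(k=2)^n t_k = s_(n+1) − s_(2) = (3**(-n - 1)*(n**3 + 2*n**2 - 2*n - 2)) − (-1/9), i.e. 3**(-n - 2)*(3**n + 3*n**3 + 6*n**2 - 6*n - 6).

S(n) = 3**(-n - 2)*(3**n + 3*n**3 + 6*n**2 - 6*n - 6)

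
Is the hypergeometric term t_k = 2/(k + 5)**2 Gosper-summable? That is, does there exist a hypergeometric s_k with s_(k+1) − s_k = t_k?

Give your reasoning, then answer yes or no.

Ratio r(k) = (k + 5)**2/(k + 6)**2.
So A=k**2 + 10*k + 25 and B=k**2 + 12*k + 36, with C=1.
Set up (k**2 + 10*k + 25)·f(k+1) − (k**2 + 10*k + 25)·f(k) − (1) = 0.
Bound: deg f ≤ 0.
Write f(k) = c0. Then LHS − RHS = -1, requiring -1 = 0: contradictory. No certificate.

No — key equation has no polynomial f.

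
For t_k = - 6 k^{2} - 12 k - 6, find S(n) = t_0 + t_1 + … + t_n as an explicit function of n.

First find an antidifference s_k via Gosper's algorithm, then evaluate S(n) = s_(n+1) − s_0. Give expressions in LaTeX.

t_(k+1)/t_k = (k**2 + 4*k + 4)/(k**2 + 2*k + 1).
Take A(k)=1, B(k)=1, C(k)=k**2 + 2*k + 1.
Need (1)·f(k+1) − (1)·f(k) = k**2 + 2*k + 1.
Degrees (0,0,2) ⇒ d ≤ 3.
Solve for f: f(k) = k*(k + 1)*(2*k + 1)/6 (degree 3 ≤ 3).
Then R = B(k−1)f/C = k*(2*k + 1)/(6*(k + 1)), so s_k = R(k)·t_k = k*(-2*k**2 - 3*k - 1).
Verify: -6*k**2 - 12*k - 6 matches t_k.
Σ_(k=0)^n t_k = s_(n+1) − s_(0) = (-2*n**3 - 9*n**2 - 13*n - 6) − (0), i.e. -2*n**3 - 9*n**2 - 13*n - 6.

S(n) = - 2 n^{3} - 9 n^{2} - 13 n - 6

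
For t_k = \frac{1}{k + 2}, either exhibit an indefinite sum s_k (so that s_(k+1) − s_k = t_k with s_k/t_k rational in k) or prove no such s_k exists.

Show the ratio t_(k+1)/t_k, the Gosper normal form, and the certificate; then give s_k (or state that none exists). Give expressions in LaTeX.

none (Gosper's algorithm certifies no s_k)

r(k) = (k + 2)/(k + 3) after simplifying.
Normal form (A,B,C) = (k + 2, k + 3, 1).
Set up (k + 2)·f(k+1) − (k + 2)·f(k) − (1) = 0.
From deg A=1, deg B=1, deg C=0: d=0.
f = c0 ⇒ A·f(k+1) − B(k−1)·f(k) − C = -1. The system {-1 = 0} is inconsistent; no antidifference.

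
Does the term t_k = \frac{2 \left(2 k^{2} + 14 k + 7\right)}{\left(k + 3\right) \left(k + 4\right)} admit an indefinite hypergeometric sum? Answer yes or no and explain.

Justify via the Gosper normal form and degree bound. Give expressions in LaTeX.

Yes. s_k = \frac{2 k \left(6 k + 1\right)}{3 \left(k + 3\right)}.

r(k) = (k + 3)*(14*k + 2*(k + 1)**2 + 21)/((k + 5)*(2*k**2 + 14*k + 7)) after simplifying.
Normal form (A,B,C) = (k + 3, k + 5, k**2 + 7*k + 7/2).
f must satisfy (k + 3)·f(k+1) − (k + 4)·f(k) = k**2 + 7*k + 7/2.
From deg A=1, deg B=1, deg C=2: d=2.
Match coefficients ⇒ f(k) = k*(6*k + 1)/6.
So s_k = (B(k−1)f/C)·t_k = (k*(k + 4)*(6*k + 1)/(3*(2*k**2 + 14*k + 7)))·t_k = 2*k*(6*k + 1)/(3*(k + 3)).
Check: Δs_k = 2*(2*k**2 + 14*k + 7)/(k**2 + 7*k + 12). ✓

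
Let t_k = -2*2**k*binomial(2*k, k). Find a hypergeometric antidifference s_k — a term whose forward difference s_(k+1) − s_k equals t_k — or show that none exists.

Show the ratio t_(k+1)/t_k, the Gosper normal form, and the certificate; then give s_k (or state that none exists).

not Gosper-summable; s_k does not exist

Compute t_(k+1)/t_k: get 4*(2*k + 1)/(k + 1).
Normal form (A,B,C) = (8*k + 4, k + 1, 1).
Key eq: (8*k + 4)·f(k+1) = (k)·f(k) + (1).
From deg A=1, deg B=1, deg C=0: d=-1.
d = -1 < 0 ⇒ no nonzero polynomial f; not summable.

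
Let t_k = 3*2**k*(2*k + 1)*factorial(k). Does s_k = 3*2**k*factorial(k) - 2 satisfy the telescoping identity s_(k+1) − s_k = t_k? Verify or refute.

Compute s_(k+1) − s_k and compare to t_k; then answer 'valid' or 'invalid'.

s_(k+1) = 6*2**k*k*factorial(k) + 6*2**k*factorial(k) - 2
s_(k+1) − s_k = 3*2**k*(2*k + 1)*factorial(k)
(s_(k+1) − s_k) − t_k = 0

Valid: the claim telescopes to t_k.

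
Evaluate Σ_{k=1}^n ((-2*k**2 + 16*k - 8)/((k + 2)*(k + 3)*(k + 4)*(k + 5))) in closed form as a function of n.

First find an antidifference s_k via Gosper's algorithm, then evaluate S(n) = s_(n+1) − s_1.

S(n) = n*(-n**2 + 108*n + 13)/(60*(n**3 + 12*n**2 + 47*n + 60))

r(k) = -(k + 2)*(8*k - (k + 1)**2 + 4)/((k + 6)*(k**2 - 8*k + 4)) after simplifying.
Take A(k)=k + 2, B(k)=k + 6, C(k)=k**2 - 8*k + 4.
Need (k + 2)·f(k+1) − (k + 5)·f(k) = k**2 - 8*k + 4.
d = 3 from the (1,1,2) case.
Match coefficients ⇒ f(k) = k*(k**2 - 15*k + 62)/24.
Certificate R = B(k−1)f/C = k*(k + 5)*(k**2 - 15*k + 62)/(24*(k**2 - 8*k + 4)) gives s_k = -k*(k**2 - 15*k + 62)/(12*(k + 2)*(k + 3)*(k + 4)).
s_(k+1) − s_k = 2*(-k**2 + 8*k - 4)/(k**4 + 14*k**3 + 71*k**2 + 154*k + 120) = t_k.
Telescope: S(n) = s_(n+1) − s_(1) = (-n**3 + 12*n**2 - 35*n - 48)/(12*(n**3 + 12*n**2 + 47*n + 60)) − (-1/15) = n*(-n**2 + 108*n + 13)/(60*(n**3 + 12*n**2 + 47*n + 60)).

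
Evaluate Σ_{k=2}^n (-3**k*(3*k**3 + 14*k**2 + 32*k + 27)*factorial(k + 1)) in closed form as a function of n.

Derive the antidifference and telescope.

r(k) = 3*(3*k**4 + 29*k**3 + 115*k**2 + 214*k + 152)/(3*k**3 + 14*k**2 + 32*k + 27) after simplifying.
Take A(k)=3*k + 6, B(k)=1, C(k)=k**3 + 14*k**2/3 + 32*k/3 + 9.
Set up (3*k + 6)·f(k+1) − (1)·f(k) − (k**3 + 14*k**2/3 + 32*k/3 + 9) = 0.
deg f ≤ 2 (via 1,0,3).
A polynomial solution: f(k) = (k**2 + k + 3)/3.
So s_k = (B(k−1)f/C)·t_k = ((k**2 + k + 3)/(3*k**3 + 14*k**2 + 32*k + 27))·t_k = -3**k*(k**2 + k + 3)*factorial(k + 1).
Check: Δs_k = -3**k*(3*k**3 + 14*k**2 + 32*k + 27)*factorial(k + 1). ✓
Telescope: S(n) = s_(n+1) − s_(2) = -3**(n + 1)*(n**2 + 3*n + 5)*factorial(n + 2) − (-486) = -3*3**n*n**4*factorial(n) - 18*3**n*n**3*factorial(n) - 48*3**n*n**2*factorial(n) - 63*3**n*n*factorial(n) - 30*3**n*factorial(n) + 486.

S(n) = -3*3**n*n**4*factorial(n) - 18*3**n*n**3*factorial(n) - 48*3**n*n**2*factorial(n) - 63*3**n*n*factorial(n) - 30*3**n*factorial(n) + 486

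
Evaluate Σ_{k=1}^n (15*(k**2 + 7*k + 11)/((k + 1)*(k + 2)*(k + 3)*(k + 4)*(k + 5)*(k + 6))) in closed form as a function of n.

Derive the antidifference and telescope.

S(n) = 5*n*(n**2 + 12*n + 44)/(48*(n**3 + 12*n**2 + 44*n + 48))

The ratio is (k + 1)*(7*k + (k + 1)**2 + 18)/((k + 7)*(k**2 + 7*k + 11)).
So A=k + 1 and B=k + 7, with C=k**2 + 7*k + 11.
Need (k + 1)·f(k+1) − (k + 6)·f(k) = k**2 + 7*k + 11.
Bound: deg f ≤ 5.
A polynomial solution: f(k) = k*(k + 2)*(k + 4)*(k**2 + 9*k + 23)/45.
So s_k = (B(k−1)f/C)·t_k = (k*(k + 2)*(k + 4)*(k + 6)*(k**2 + 9*k + 23)/(45*(k**2 + 7*k + 11)))·t_k = k*(k**2 + 9*k + 23)/(3*(k**3 + 9*k**2 + 23*k + 15)).
Δs = 15*(k**2 + 7*k + 11)/(k**6 + 21*k**5 + 175*k**4 + 735*k**3 + 1624*k**2 + 1764*k + 720), as required.
Evaluate: s_(n+1) = (n**3 + 12*n**2 + 44*n + 33)/(3*(n**3 + 12*n**2 + 44*n + 48)); subtract s_(1) = 11/48 ⇒ S(n) = 5*n*(n**2 + 12*n + 44)/(48*(n**3 + 12*n**2 + 44*n + 48)).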